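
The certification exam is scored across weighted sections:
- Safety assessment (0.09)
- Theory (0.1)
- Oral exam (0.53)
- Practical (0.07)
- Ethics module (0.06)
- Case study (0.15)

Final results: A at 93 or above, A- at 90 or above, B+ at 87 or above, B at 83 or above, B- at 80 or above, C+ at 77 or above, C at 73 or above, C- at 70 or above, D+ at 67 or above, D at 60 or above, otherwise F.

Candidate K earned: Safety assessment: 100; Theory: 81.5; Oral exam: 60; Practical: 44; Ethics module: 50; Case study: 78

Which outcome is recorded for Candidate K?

D

Weighted total:
  Safety assessment 100 × 0.09 = 9
  Theory 81.5 × 0.1 = 8.15
  Oral exam 60 × 0.53 = 31.8
  Practical 44 × 0.07 = 3.08
  Ethics module 50 × 0.06 = 3
  Case study 78 × 0.15 = 11.7
Sum = 66.73
66.73 is ≥ 60 and < 67 → D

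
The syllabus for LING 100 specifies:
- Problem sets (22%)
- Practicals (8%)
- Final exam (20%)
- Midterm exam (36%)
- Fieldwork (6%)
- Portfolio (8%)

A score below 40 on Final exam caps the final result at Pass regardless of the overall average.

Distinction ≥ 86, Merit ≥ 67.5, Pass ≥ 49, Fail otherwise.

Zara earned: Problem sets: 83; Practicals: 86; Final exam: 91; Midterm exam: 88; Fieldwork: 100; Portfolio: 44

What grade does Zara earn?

Final exam score 91 ≥ 40: minimum met.
Weighted total:
  Problem sets 83 × 0.22 = 18.26
  Practicals 86 × 0.08 = 6.88
  Final exam 91 × 0.2 = 18.2
  Midterm exam 88 × 0.36 = 31.68
  Fieldwork 100 × 0.06 = 6
  Portfolio 44 × 0.08 = 3.52
Sum = 84.54
84.54 is ≥ 67.5 and < 86 → Merit

Merit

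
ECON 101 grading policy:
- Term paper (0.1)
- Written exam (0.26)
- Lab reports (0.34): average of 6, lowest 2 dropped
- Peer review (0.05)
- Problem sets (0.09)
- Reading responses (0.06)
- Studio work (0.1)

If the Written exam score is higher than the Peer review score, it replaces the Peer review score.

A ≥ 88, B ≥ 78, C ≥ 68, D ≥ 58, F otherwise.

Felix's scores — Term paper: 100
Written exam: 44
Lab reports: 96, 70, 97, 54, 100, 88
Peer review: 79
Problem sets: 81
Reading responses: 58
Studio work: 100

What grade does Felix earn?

Lab reports: drop 54, 70 → average of remaining 4 = 381/4 = 95.25
Written exam (44) ≤ Peer review (79), so Peer review stays at 79.
Weighted total:
  Term paper 100 × 0.1 = 10
  Written exam 44 × 0.26 = 11.44
  Lab reports 95.25 × 0.34 = 32.385
  Peer review 79 × 0.05 = 3.95
  Problem sets 81 × 0.09 = 7.29
  Reading responses 58 × 0.06 = 3.48
  Studio work 100 × 0.1 = 10
Sum = 78.545
78.545 is ≥ 78 and < 88 → B

B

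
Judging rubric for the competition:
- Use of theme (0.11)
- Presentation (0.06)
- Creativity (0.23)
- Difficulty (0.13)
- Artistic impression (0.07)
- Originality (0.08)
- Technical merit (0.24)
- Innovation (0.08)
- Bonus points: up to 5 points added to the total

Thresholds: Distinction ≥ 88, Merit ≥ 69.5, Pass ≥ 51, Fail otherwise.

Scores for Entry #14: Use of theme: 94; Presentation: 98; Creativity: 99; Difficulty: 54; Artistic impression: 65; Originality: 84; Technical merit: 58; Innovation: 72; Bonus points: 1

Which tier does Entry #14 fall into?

Weighted total:
  Use of theme 94 × 0.11 = 10.34
  Presentation 98 × 0.06 = 5.88
  Creativity 99 × 0.23 = 22.77
  Difficulty 54 × 0.13 = 7.02
  Artistic impression 65 × 0.07 = 4.55
  Originality 84 × 0.08 = 6.72
  Technical merit 58 × 0.24 = 13.92
  Innovation 72 × 0.08 = 5.76
Sum = 76.96
Bonus points: 76.96 + 1 = 77.96
77.96 is ≥ 69.5 and < 88 → Merit

Merit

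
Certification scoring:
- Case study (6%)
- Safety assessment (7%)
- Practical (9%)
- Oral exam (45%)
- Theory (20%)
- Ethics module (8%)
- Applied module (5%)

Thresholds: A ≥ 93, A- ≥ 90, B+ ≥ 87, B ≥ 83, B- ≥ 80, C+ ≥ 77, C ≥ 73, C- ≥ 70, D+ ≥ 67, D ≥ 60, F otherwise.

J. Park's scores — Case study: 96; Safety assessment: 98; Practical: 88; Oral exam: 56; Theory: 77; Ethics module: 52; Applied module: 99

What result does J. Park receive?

C-

Weighted total:
  Case study 96 × 0.06 = 5.76
  Safety assessment 98 × 0.07 = 6.86
  Practical 88 × 0.09 = 7.92
  Oral exam 56 × 0.45 = 25.2
  Theory 77 × 0.2 = 15.4
  Ethics module 52 × 0.08 = 4.16
  Applied module 99 × 0.05 = 4.95
Sum = 70.25
70.25 is ≥ 70 and < 73 → C-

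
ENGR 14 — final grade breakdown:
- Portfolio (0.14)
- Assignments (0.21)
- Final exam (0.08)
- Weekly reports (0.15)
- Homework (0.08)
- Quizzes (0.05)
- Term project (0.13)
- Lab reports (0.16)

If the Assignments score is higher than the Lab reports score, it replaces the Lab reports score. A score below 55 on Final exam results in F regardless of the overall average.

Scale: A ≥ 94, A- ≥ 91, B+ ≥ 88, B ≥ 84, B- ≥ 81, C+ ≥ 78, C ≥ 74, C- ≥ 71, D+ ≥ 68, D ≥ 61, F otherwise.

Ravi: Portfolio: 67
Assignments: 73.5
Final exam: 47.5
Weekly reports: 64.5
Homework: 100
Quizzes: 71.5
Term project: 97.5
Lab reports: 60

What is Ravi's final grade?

Assignments (73.5) > Lab reports (60), so Lab reports counts as 73.5.
Final exam score 47.5 < 55: minimum not met.
Weighted total:
  Portfolio 67 × 0.14 = 9.38
  Assignments 73.5 × 0.21 = 15.435
  Final exam 47.5 × 0.08 = 3.8
  Weekly reports 64.5 × 0.15 = 9.675
  Homework 100 × 0.08 = 8
  Quizzes 71.5 × 0.05 = 3.575
  Term project 97.5 × 0.13 = 12.675
  Lab reports 73.5 × 0.16 = 11.76
Sum = 74.3
Because the Final exam minimum was not met, the result is F.

F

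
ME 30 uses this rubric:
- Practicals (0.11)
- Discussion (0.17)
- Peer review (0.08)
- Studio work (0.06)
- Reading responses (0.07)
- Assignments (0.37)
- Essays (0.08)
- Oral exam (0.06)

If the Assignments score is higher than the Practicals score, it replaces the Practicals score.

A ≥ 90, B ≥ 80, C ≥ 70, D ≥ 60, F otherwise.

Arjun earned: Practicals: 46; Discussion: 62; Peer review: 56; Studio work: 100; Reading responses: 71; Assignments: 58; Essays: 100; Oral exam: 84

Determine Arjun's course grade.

Assignments (58) > Practicals (46), so Practicals counts as 58.
Weighted total:
  Practicals 58 × 0.11 = 6.38
  Discussion 62 × 0.17 = 10.54
  Peer review 56 × 0.08 = 4.48
  Studio work 100 × 0.06 = 6
  Reading responses 71 × 0.07 = 4.97
  Assignments 58 × 0.37 = 21.46
  Essays 100 × 0.08 = 8
  Oral exam 84 × 0.06 = 5.04
Sum = 66.87
66.87 is ≥ 60 and < 70 → D

D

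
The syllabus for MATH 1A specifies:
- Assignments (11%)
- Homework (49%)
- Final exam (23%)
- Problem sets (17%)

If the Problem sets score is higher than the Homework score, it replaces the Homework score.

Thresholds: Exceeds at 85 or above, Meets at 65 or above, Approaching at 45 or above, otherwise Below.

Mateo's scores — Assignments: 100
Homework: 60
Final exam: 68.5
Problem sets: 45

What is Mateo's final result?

Approaching

Problem sets (45) ≤ Homework (60), so Homework stays at 60.
Weighted total:
  Assignments 100 × 0.11 = 11
  Homework 60 × 0.49 = 29.4
  Final exam 68.5 × 0.23 = 15.755
  Problem sets 45 × 0.17 = 7.65
Sum = 63.805
63.805 is ≥ 45 and < 65 → Approaching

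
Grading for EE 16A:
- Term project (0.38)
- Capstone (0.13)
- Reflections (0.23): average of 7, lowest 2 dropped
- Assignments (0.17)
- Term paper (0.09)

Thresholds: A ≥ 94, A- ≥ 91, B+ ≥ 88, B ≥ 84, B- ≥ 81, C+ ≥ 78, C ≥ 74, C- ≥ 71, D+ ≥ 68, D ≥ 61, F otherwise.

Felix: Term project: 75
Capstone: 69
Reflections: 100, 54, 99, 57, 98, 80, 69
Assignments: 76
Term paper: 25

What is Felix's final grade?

Reflections: drop 54, 57 → average of remaining 5 = 446/5 = 89.2
Weighted total:
  Term project 75 × 0.38 = 28.5
  Capstone 69 × 0.13 = 8.97
  Reflections 89.2 × 0.23 = 20.516
  Assignments 76 × 0.17 = 12.92
  Term paper 25 × 0.09 = 2.25
Sum = 73.156
73.156 is ≥ 71 and < 74 → C-

C-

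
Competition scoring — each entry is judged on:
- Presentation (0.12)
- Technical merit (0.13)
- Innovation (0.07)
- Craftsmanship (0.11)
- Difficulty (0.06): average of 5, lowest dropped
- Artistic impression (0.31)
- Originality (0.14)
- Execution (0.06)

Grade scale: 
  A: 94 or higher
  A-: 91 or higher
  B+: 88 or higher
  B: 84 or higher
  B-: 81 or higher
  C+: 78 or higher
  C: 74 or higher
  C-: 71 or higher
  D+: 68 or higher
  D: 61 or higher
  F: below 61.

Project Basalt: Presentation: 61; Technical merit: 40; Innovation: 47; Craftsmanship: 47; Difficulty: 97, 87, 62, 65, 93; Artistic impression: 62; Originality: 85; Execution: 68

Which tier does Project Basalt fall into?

D

Difficulty: drop 62 → average of remaining 4 = 342/4 = 85.5
Weighted total:
  Presentation 61 × 0.12 = 7.32
  Technical merit 40 × 0.13 = 5.2
  Innovation 47 × 0.07 = 3.29
  Craftsmanship 47 × 0.11 = 5.17
  Difficulty 85.5 × 0.06 = 5.13
  Artistic impression 62 × 0.31 = 19.22
  Originality 85 × 0.14 = 11.9
  Execution 68 × 0.06 = 4.08
Sum = 61.31
61.31 is ≥ 61 and < 68 → D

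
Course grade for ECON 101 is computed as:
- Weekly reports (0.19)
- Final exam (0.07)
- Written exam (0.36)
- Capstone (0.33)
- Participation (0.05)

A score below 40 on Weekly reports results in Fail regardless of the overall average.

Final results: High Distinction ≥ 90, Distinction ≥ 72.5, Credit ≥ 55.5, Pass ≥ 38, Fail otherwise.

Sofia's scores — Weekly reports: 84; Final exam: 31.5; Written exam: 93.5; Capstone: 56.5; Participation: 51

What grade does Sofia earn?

Distinction

Weekly reports score 84 ≥ 40: minimum met.
Weighted total:
  Weekly reports 84 × 0.19 = 15.96
  Final exam 31.5 × 0.07 = 2.205
  Written exam 93.5 × 0.36 = 33.66
  Capstone 56.5 × 0.33 = 18.645
  Participation 51 × 0.05 = 2.55
Sum = 73.02
73.02 is ≥ 72.5 and < 90 → Distinction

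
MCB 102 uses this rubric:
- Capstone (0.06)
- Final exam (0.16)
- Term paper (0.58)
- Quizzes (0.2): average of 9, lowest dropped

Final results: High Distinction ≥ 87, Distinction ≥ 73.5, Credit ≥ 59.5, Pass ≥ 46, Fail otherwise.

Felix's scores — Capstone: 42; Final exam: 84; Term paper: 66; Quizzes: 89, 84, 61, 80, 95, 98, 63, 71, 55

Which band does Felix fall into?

Quizzes: drop 55 → average of remaining 8 = 641/8 = 80.125
Weighted total:
  Capstone 42 × 0.06 = 2.52
  Final exam 84 × 0.16 = 13.44
  Term paper 66 × 0.58 = 38.28
  Quizzes 80.125 × 0.2 = 16.025
Sum = 70.265
70.265 is ≥ 59.5 and < 73.5 → Credit

Credit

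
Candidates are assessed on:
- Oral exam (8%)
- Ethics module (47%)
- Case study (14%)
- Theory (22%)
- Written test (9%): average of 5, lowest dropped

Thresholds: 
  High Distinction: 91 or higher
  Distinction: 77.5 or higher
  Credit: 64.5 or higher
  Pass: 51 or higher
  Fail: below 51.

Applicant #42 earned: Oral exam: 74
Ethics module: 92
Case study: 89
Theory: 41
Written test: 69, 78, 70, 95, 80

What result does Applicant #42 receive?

Written test: drop 69 → average of remaining 4 = 323/4 = 80.75
Weighted total:
  Oral exam 74 × 0.08 = 5.92
  Ethics module 92 × 0.47 = 43.24
  Case study 89 × 0.14 = 12.46
  Theory 41 × 0.22 = 9.02
  Written test 80.75 × 0.09 = 7.2675
Sum = 77.9075
77.9075 is ≥ 77.5 and < 91 → Distinction

Distinction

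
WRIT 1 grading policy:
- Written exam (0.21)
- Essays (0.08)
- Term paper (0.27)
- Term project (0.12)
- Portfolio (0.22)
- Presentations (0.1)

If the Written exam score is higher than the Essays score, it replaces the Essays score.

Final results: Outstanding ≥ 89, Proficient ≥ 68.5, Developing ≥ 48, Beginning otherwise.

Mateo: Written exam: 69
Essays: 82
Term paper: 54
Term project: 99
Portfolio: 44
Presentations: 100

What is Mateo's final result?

Written exam (69) ≤ Essays (82), so Essays stays at 82.
Weighted total:
  Written exam 69 × 0.21 = 14.49
  Essays 82 × 0.08 = 6.56
  Term paper 54 × 0.27 = 14.58
  Term project 99 × 0.12 = 11.88
  Portfolio 44 × 0.22 = 9.68
  Presentations 100 × 0.1 = 10
Sum = 67.19
67.19 is ≥ 48 and < 68.5 → Developing

Developing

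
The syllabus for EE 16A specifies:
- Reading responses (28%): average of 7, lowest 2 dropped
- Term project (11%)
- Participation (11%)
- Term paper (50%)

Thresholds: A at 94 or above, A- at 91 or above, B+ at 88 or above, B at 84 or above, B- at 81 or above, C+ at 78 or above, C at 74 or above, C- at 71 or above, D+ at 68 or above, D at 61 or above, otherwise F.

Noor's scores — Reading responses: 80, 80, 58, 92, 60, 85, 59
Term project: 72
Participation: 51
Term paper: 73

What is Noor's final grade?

Reading responses: drop 58, 59 → average of remaining 5 = 397/5 = 79.4
Weighted total:
  Reading responses 79.4 × 0.28 = 22.232
  Term project 72 × 0.11 = 7.92
  Participation 51 × 0.11 = 5.61
  Term paper 73 × 0.5 = 36.5
Sum = 72.262
72.262 is ≥ 71 and < 74 → C-

C-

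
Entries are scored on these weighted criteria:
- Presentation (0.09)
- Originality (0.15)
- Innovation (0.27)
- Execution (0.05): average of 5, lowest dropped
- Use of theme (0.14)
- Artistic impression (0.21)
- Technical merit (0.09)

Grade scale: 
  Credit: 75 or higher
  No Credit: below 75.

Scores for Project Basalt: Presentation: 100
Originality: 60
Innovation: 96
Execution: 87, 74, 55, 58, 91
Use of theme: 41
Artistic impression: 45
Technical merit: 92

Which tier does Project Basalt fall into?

Execution: drop 55 → average of remaining 4 = 310/4 = 77.5
Weighted total:
  Presentation 100 × 0.09 = 9
  Originality 60 × 0.15 = 9
  Innovation 96 × 0.27 = 25.92
  Execution 77.5 × 0.05 = 3.875
  Use of theme 41 × 0.14 = 5.74
  Artistic impression 45 × 0.21 = 9.45
  Technical merit 92 × 0.09 = 8.28
Sum = 71.265
71.265 < 75 → No Credit

No Credit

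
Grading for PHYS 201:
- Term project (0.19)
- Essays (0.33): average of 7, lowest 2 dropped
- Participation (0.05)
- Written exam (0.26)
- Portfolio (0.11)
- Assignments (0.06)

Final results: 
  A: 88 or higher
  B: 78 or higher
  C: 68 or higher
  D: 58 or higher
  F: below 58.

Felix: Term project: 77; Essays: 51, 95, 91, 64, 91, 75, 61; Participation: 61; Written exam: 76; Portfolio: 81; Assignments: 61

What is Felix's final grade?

C

Essays: drop 51, 61 → average of remaining 5 = 416/5 = 83.2
Weighted total:
  Term project 77 × 0.19 = 14.63
  Essays 83.2 × 0.33 = 27.456
  Participation 61 × 0.05 = 3.05
  Written exam 76 × 0.26 = 19.76
  Portfolio 81 × 0.11 = 8.91
  Assignments 61 × 0.06 = 3.66
Sum = 77.466
77.466 is ≥ 68 and < 78 → C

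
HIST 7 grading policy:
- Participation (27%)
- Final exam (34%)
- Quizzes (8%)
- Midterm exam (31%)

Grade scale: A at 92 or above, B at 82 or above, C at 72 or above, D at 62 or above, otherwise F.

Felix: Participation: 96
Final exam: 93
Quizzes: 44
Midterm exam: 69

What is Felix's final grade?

Weighted total:
  Participation 96 × 0.27 = 25.92
  Final exam 93 × 0.34 = 31.62
  Quizzes 44 × 0.08 = 3.52
  Midterm exam 69 × 0.31 = 21.39
Sum = 82.45
82.45 is ≥ 82 and < 92 → B

B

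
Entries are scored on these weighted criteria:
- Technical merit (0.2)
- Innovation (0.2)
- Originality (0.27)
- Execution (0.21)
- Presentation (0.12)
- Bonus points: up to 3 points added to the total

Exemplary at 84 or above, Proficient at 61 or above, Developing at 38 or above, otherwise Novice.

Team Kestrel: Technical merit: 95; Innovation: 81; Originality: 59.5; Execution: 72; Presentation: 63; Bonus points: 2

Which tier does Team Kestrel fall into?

Proficient

Weighted total:
  Technical merit 95 × 0.2 = 19
  Innovation 81 × 0.2 = 16.2
  Originality 59.5 × 0.27 = 16.065
  Execution 72 × 0.21 = 15.12
  Presentation 63 × 0.12 = 7.56
Sum = 73.945
Bonus points: 73.945 + 2 = 75.945
75.945 is ≥ 61 and < 84 → Proficient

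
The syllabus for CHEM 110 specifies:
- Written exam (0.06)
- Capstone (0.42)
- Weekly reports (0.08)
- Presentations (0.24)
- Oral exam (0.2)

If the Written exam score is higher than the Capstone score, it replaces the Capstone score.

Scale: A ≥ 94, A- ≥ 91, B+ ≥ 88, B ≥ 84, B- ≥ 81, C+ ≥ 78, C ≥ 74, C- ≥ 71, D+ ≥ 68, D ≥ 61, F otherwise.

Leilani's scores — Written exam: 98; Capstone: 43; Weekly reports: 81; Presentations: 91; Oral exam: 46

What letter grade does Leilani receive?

Written exam (98) > Capstone (43), so Capstone counts as 98.
Weighted total:
  Written exam 98 × 0.06 = 5.88
  Capstone 98 × 0.42 = 41.16
  Weekly reports 81 × 0.08 = 6.48
  Presentations 91 × 0.24 = 21.84
  Oral exam 46 × 0.2 = 9.2
Sum = 84.56
84.56 is ≥ 84 and < 88 → B

B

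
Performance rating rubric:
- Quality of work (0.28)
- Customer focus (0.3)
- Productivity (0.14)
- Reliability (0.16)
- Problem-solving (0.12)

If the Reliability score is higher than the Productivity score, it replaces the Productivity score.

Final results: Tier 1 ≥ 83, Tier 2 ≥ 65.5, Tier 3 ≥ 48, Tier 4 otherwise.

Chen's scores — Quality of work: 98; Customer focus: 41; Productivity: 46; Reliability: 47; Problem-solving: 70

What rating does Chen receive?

Tier 3

Reliability (47) > Productivity (46), so Productivity counts as 47.
Weighted total:
  Quality of work 98 × 0.28 = 27.44
  Customer focus 41 × 0.3 = 12.3
  Productivity 47 × 0.14 = 6.58
  Reliability 47 × 0.16 = 7.52
  Problem-solving 70 × 0.12 = 8.4
Sum = 62.24
62.24 is ≥ 48 and < 65.5 → Tier 3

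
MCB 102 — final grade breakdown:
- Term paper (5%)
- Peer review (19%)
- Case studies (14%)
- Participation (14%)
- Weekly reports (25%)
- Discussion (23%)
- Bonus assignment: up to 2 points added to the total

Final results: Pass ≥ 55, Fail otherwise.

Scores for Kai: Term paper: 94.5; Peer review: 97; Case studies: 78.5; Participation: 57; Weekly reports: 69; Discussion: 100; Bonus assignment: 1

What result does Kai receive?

Weighted total:
  Term paper 94.5 × 0.05 = 4.725
  Peer review 97 × 0.19 = 18.43
  Case studies 78.5 × 0.14 = 10.99
  Participation 57 × 0.14 = 7.98
  Weekly reports 69 × 0.25 = 17.25
  Discussion 100 × 0.23 = 23
Sum = 82.375
Bonus assignment: 82.375 + 1 = 83.375
83.375 ≥ 55 → Pass

Pass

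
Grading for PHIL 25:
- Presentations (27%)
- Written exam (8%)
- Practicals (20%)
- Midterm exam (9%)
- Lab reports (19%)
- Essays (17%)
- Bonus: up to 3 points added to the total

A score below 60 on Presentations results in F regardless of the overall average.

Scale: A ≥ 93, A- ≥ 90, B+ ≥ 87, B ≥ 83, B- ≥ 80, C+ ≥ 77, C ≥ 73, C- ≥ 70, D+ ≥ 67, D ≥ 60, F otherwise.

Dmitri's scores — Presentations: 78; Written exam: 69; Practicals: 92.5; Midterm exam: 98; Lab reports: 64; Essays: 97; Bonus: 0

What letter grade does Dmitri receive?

Presentations score 78 ≥ 60: minimum met.
Weighted total:
  Presentations 78 × 0.27 = 21.06
  Written exam 69 × 0.08 = 5.52
  Practicals 92.5 × 0.2 = 18.5
  Midterm exam 98 × 0.09 = 8.82
  Lab reports 64 × 0.19 = 12.16
  Essays 97 × 0.17 = 16.49
Sum = 82.55
Bonus: 82.55 + 0 = 82.55
82.55 is ≥ 80 and < 83 → B-

B-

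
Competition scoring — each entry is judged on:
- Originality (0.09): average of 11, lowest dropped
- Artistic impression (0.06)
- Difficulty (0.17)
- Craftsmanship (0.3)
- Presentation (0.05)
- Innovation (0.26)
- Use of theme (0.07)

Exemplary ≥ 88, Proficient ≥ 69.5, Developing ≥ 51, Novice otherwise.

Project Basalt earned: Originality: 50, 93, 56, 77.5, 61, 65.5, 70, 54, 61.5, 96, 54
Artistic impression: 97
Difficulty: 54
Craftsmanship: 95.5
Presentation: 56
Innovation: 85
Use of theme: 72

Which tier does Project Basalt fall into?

Proficient

Originality: drop 50 → average of remaining 10 = 688.5/10 = 68.85
Weighted total:
  Originality 68.85 × 0.09 = 6.1965
  Artistic impression 97 × 0.06 = 5.82
  Difficulty 54 × 0.17 = 9.18
  Craftsmanship 95.5 × 0.3 = 28.65
  Presentation 56 × 0.05 = 2.8
  Innovation 85 × 0.26 = 22.1
  Use of theme 72 × 0.07 = 5.04
Sum = 79.7865
79.7865 is ≥ 69.5 and < 88 → Proficient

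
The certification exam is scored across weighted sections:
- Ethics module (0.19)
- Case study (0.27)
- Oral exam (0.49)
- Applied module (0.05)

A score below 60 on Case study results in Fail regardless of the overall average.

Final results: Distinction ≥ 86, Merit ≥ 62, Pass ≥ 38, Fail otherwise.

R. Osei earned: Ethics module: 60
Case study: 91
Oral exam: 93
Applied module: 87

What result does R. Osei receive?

Merit

Case study score 91 ≥ 60: minimum met.
Weighted total:
  Ethics module 60 × 0.19 = 11.4
  Case study 91 × 0.27 = 24.57
  Oral exam 93 × 0.49 = 45.57
  Applied module 87 × 0.05 = 4.35
Sum = 85.89
85.89 is ≥ 62 and < 86 → Merit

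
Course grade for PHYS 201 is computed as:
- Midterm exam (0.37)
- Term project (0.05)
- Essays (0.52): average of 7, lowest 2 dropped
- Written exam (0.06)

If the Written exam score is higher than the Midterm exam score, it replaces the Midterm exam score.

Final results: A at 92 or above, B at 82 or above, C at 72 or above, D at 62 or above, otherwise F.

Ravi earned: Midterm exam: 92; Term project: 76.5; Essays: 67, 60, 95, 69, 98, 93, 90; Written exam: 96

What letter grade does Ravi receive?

B

Essays: drop 60, 67 → average of remaining 5 = 445/5 = 89
Written exam (96) > Midterm exam (92), so Midterm exam counts as 96.
Weighted total:
  Midterm exam 96 × 0.37 = 35.52
  Term project 76.5 × 0.05 = 3.825
  Essays 89 × 0.52 = 46.28
  Written exam 96 × 0.06 = 5.76
Sum = 91.385
91.385 is ≥ 82 and < 92 → B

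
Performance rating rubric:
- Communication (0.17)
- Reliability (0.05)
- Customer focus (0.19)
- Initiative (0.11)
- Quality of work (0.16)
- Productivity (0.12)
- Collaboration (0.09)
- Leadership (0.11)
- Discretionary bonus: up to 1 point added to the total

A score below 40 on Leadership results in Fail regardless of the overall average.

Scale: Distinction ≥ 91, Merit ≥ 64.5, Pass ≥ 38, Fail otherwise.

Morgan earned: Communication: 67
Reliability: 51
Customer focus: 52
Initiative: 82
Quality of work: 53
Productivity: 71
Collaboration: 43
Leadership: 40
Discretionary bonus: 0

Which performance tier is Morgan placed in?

Pass

Leadership score 40 ≥ 40: minimum met.
Weighted total:
  Communication 67 × 0.17 = 11.39
  Reliability 51 × 0.05 = 2.55
  Customer focus 52 × 0.19 = 9.88
  Initiative 82 × 0.11 = 9.02
  Quality of work 53 × 0.16 = 8.48
  Productivity 71 × 0.12 = 8.52
  Collaboration 43 × 0.09 = 3.87
  Leadership 40 × 0.11 = 4.4
Sum = 58.11
Discretionary bonus: 58.11 + 0 = 58.11
58.11 is ≥ 38 and < 64.5 → Pass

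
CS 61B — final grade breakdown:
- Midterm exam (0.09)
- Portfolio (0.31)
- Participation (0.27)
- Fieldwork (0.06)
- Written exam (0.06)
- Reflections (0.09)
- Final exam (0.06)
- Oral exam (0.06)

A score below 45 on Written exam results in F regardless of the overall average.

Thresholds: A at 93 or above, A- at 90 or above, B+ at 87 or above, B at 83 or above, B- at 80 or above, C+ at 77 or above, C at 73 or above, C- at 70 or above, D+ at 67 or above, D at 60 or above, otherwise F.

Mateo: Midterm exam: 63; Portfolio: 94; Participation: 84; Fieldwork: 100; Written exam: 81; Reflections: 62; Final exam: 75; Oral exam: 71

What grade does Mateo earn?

Written exam score 81 ≥ 45: minimum met.
Weighted total:
  Midterm exam 63 × 0.09 = 5.67
  Portfolio 94 × 0.31 = 29.14
  Participation 84 × 0.27 = 22.68
  Fieldwork 100 × 0.06 = 6
  Written exam 81 × 0.06 = 4.86
  Reflections 62 × 0.09 = 5.58
  Final exam 75 × 0.06 = 4.5
  Oral exam 71 × 0.06 = 4.26
Sum = 82.69
82.69 is ≥ 80 and < 83 → B-

B-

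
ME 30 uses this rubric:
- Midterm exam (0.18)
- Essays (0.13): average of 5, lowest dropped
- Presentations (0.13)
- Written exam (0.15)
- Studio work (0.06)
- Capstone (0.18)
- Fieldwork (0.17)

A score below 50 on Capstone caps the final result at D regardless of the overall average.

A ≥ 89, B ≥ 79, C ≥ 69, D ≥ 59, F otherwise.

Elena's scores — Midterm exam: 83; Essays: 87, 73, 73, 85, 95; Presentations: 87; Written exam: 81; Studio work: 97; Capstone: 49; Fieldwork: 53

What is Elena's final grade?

Essays: drop 73 → average of remaining 4 = 340/4 = 85
Capstone score 49 < 50: minimum not met.
Weighted total:
  Midterm exam 83 × 0.18 = 14.94
  Essays 85 × 0.13 = 11.05
  Presentations 87 × 0.13 = 11.31
  Written exam 81 × 0.15 = 12.15
  Studio work 97 × 0.06 = 5.82
  Capstone 49 × 0.18 = 8.82
  Fieldwork 53 × 0.17 = 9.01
Sum = 73.1
73.1 would be C; cap at D applies → D.

D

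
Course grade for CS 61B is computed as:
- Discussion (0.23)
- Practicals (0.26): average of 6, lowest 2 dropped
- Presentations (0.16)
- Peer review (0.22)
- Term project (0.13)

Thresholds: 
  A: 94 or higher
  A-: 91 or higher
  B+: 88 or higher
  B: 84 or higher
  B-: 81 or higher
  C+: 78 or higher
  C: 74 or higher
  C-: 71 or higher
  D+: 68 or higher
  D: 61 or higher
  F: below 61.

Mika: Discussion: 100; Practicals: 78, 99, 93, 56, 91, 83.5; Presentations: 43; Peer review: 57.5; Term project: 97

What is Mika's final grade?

Practicals: drop 56, 78 → average of remaining 4 = 366.5/4 = 91.625
Weighted total:
  Discussion 100 × 0.23 = 23
  Practicals 91.625 × 0.26 = 23.8225
  Presentations 43 × 0.16 = 6.88
  Peer review 57.5 × 0.22 = 12.65
  Term project 97 × 0.13 = 12.61
Sum = 78.9625
78.9625 is ≥ 78 and < 81 → C+

C+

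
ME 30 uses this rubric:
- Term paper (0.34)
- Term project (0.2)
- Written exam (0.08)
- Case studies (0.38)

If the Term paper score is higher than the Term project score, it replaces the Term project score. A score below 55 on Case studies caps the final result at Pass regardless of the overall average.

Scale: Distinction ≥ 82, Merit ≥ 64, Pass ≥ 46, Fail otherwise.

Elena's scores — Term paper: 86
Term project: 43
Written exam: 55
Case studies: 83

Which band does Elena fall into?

Term paper (86) > Term project (43), so Term project counts as 86.
Case studies score 83 ≥ 55: minimum met.
Weighted total:
  Term paper 86 × 0.34 = 29.24
  Term project 86 × 0.2 = 17.2
  Written exam 55 × 0.08 = 4.4
  Case studies 83 × 0.38 = 31.54
Sum = 82.38
82.38 ≥ 82 → Distinction

Distinction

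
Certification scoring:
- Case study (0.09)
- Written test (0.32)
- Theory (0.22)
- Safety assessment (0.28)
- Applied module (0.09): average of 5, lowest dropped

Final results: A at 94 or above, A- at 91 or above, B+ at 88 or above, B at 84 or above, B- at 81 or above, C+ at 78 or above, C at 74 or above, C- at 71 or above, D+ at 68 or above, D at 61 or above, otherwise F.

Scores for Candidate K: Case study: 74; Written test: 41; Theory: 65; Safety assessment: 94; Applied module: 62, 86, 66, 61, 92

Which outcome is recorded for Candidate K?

Applied module: drop 61 → average of remaining 4 = 306/4 = 76.5
Weighted total:
  Case study 74 × 0.09 = 6.66
  Written test 41 × 0.32 = 13.12
  Theory 65 × 0.22 = 14.3
  Safety assessment 94 × 0.28 = 26.32
  Applied module 76.5 × 0.09 = 6.885
Sum = 67.285
67.285 is ≥ 61 and < 68 → D

D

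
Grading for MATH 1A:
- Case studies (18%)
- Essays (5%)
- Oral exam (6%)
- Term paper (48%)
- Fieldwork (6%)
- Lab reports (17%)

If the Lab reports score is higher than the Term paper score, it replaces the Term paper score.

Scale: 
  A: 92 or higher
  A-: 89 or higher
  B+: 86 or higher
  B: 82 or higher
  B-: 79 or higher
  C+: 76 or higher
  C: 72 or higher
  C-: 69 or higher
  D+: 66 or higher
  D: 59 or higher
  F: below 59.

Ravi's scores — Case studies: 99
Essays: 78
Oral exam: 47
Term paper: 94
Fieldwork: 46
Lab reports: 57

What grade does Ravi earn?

Lab reports (57) ≤ Term paper (94), so Term paper stays at 94.
Weighted total:
  Case studies 99 × 0.18 = 17.82
  Essays 78 × 0.05 = 3.9
  Oral exam 47 × 0.06 = 2.82
  Term paper 94 × 0.48 = 45.12
  Fieldwork 46 × 0.06 = 2.76
  Lab reports 57 × 0.17 = 9.69
Sum = 82.11
82.11 is ≥ 82 and < 86 → B

B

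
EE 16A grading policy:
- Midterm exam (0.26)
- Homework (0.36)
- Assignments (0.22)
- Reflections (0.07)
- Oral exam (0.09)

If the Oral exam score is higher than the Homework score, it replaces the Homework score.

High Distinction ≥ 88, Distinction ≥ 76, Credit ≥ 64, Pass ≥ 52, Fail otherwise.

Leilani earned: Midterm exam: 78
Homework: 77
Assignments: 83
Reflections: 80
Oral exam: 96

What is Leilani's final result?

Distinction

Oral exam (96) > Homework (77), so Homework counts as 96.
Weighted total:
  Midterm exam 78 × 0.26 = 20.28
  Homework 96 × 0.36 = 34.56
  Assignments 83 × 0.22 = 18.26
  Reflections 80 × 0.07 = 5.6
  Oral exam 96 × 0.09 = 8.64
Sum = 87.34
87.34 is ≥ 76 and < 88 → Distinction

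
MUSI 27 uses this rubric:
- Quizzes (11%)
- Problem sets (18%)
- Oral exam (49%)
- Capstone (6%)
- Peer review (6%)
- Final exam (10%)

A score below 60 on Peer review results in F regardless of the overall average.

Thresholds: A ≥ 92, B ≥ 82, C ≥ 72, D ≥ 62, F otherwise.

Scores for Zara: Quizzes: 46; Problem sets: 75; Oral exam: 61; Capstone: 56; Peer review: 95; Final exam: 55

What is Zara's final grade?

Peer review score 95 ≥ 60: minimum met.
Weighted total:
  Quizzes 46 × 0.11 = 5.06
  Problem sets 75 × 0.18 = 13.5
  Oral exam 61 × 0.49 = 29.89
  Capstone 56 × 0.06 = 3.36
  Peer review 95 × 0.06 = 5.7
  Final exam 55 × 0.1 = 5.5
Sum = 63.01
63.01 is ≥ 62 and < 72 → D

D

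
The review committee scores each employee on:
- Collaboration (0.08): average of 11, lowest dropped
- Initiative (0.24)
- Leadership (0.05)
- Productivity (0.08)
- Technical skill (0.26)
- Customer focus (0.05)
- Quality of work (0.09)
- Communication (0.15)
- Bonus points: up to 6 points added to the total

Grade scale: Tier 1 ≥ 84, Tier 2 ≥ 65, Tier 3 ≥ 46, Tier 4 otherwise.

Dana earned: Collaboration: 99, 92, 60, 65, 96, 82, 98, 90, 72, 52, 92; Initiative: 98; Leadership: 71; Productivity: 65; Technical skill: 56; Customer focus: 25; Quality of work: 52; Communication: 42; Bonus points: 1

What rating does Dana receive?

Tier 2

Collaboration: drop 52 → average of remaining 10 = 846/10 = 84.6
Weighted total:
  Collaboration 84.6 × 0.08 = 6.768
  Initiative 98 × 0.24 = 23.52
  Leadership 71 × 0.05 = 3.55
  Productivity 65 × 0.08 = 5.2
  Technical skill 56 × 0.26 = 14.56
  Customer focus 25 × 0.05 = 1.25
  Quality of work 52 × 0.09 = 4.68
  Communication 42 × 0.15 = 6.3
Sum = 65.828
Bonus points: 65.828 + 1 = 66.828
66.828 is ≥ 65 and < 84 → Tier 2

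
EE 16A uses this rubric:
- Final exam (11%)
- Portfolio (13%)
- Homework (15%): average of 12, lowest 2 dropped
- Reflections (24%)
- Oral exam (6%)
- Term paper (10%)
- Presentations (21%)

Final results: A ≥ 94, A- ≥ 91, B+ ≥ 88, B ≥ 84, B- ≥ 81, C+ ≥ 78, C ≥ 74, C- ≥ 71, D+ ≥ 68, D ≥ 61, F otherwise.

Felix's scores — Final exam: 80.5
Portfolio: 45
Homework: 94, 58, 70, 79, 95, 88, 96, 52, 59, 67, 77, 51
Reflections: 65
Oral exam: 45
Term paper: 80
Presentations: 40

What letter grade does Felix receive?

Homework: drop 51, 52 → average of remaining 10 = 783/10 = 78.3
Weighted total:
  Final exam 80.5 × 0.11 = 8.855
  Portfolio 45 × 0.13 = 5.85
  Homework 78.3 × 0.15 = 11.745
  Reflections 65 × 0.24 = 15.6
  Oral exam 45 × 0.06 = 2.7
  Term paper 80 × 0.1 = 8
  Presentations 40 × 0.21 = 8.4
Sum = 61.15
61.15 is ≥ 61 and < 68 → D

D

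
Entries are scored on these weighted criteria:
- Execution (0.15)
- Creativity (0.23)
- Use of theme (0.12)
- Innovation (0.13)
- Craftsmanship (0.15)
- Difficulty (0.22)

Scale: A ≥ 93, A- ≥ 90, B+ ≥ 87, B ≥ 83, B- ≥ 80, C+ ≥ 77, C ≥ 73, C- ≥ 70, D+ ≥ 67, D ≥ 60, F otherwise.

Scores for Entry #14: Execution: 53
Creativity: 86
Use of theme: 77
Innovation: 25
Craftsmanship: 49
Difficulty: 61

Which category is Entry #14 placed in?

D

Weighted total:
  Execution 53 × 0.15 = 7.95
  Creativity 86 × 0.23 = 19.78
  Use of theme 77 × 0.12 = 9.24
  Innovation 25 × 0.13 = 3.25
  Craftsmanship 49 × 0.15 = 7.35
  Difficulty 61 × 0.22 = 13.42
Sum = 60.99
60.99 is ≥ 60 and < 67 → D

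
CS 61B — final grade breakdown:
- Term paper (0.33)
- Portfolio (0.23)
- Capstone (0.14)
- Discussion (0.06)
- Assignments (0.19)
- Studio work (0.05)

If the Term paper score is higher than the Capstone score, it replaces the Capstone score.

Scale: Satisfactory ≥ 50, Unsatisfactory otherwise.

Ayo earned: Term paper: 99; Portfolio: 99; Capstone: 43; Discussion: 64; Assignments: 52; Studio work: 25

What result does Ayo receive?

Satisfactory

Term paper (99) > Capstone (43), so Capstone counts as 99.
Weighted total:
  Term paper 99 × 0.33 = 32.67
  Portfolio 99 × 0.23 = 22.77
  Capstone 99 × 0.14 = 13.86
  Discussion 64 × 0.06 = 3.84
  Assignments 52 × 0.19 = 9.88
  Studio work 25 × 0.05 = 1.25
Sum = 84.27
84.27 ≥ 50 → Satisfactory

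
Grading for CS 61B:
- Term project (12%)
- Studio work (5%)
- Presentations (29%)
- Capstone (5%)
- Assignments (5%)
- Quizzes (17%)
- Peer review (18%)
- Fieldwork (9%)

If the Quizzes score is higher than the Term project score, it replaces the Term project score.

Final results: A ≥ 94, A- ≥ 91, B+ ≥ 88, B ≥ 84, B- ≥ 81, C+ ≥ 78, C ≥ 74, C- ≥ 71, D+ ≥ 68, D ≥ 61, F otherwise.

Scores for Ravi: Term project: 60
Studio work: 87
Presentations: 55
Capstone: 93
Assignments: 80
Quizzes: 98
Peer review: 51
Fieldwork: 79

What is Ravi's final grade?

Quizzes (98) > Term project (60), so Term project counts as 98.
Weighted total:
  Term project 98 × 0.12 = 11.76
  Studio work 87 × 0.05 = 4.35
  Presentations 55 × 0.29 = 15.95
  Capstone 93 × 0.05 = 4.65
  Assignments 80 × 0.05 = 4
  Quizzes 98 × 0.17 = 16.66
  Peer review 51 × 0.18 = 9.18
  Fieldwork 79 × 0.09 = 7.11
Sum = 73.66
73.66 is ≥ 71 and < 74 → C-

C-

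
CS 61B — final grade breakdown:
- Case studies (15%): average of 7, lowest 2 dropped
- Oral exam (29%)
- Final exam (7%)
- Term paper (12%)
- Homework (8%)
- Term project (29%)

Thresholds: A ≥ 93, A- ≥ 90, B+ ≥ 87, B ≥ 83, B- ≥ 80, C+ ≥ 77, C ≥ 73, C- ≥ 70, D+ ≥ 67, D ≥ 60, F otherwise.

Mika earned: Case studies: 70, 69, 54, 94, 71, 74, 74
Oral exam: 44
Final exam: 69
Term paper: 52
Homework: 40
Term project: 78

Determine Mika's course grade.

Case studies: drop 54, 69 → average of remaining 5 = 383/5 = 76.6
Weighted total:
  Case studies 76.6 × 0.15 = 11.49
  Oral exam 44 × 0.29 = 12.76
  Final exam 69 × 0.07 = 4.83
  Term paper 52 × 0.12 = 6.24
  Homework 40 × 0.08 = 3.2
  Term project 78 × 0.29 = 22.62
Sum = 61.14
61.14 is ≥ 60 and < 67 → D

D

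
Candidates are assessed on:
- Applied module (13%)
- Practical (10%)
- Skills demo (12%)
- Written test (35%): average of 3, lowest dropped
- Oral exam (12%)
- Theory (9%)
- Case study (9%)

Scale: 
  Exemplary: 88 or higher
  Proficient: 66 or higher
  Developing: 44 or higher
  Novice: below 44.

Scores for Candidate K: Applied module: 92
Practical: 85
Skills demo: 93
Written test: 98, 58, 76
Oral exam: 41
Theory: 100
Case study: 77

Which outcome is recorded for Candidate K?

Written test: drop 58 → average of remaining 2 = 174/2 = 87
Weighted total:
  Applied module 92 × 0.13 = 11.96
  Practical 85 × 0.1 = 8.5
  Skills demo 93 × 0.12 = 11.16
  Written test 87 × 0.35 = 30.45
  Oral exam 41 × 0.12 = 4.92
  Theory 100 × 0.09 = 9
  Case study 77 × 0.09 = 6.93
Sum = 82.92
82.92 is ≥ 66 and < 88 → Proficient

Proficient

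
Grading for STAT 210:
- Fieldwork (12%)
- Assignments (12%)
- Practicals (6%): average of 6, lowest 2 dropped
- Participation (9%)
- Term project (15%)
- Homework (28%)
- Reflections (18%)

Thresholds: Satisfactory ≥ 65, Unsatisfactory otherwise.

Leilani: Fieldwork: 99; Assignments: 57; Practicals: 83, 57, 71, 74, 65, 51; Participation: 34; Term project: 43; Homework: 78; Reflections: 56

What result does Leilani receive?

Unsatisfactory

Practicals: drop 51, 57 → average of remaining 4 = 293/4 = 73.25
Weighted total:
  Fieldwork 99 × 0.12 = 11.88
  Assignments 57 × 0.12 = 6.84
  Practicals 73.25 × 0.06 = 4.395
  Participation 34 × 0.09 = 3.06
  Term project 43 × 0.15 = 6.45
  Homework 78 × 0.28 = 21.84
  Reflections 56 × 0.18 = 10.08
Sum = 64.545
64.545 < 65 → Unsatisfactory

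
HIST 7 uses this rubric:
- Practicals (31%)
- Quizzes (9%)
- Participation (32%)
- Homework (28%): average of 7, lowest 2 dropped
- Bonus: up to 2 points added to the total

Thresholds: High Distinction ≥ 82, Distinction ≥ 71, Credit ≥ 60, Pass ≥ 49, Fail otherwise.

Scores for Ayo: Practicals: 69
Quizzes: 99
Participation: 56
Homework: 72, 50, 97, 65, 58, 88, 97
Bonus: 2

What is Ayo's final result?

Distinction

Homework: drop 50, 58 → average of remaining 5 = 419/5 = 83.8
Weighted total:
  Practicals 69 × 0.31 = 21.39
  Quizzes 99 × 0.09 = 8.91
  Participation 56 × 0.32 = 17.92
  Homework 83.8 × 0.28 = 23.464
Sum = 71.684
Bonus: 71.684 + 2 = 73.684
73.684 is ≥ 71 and < 82 → Distinction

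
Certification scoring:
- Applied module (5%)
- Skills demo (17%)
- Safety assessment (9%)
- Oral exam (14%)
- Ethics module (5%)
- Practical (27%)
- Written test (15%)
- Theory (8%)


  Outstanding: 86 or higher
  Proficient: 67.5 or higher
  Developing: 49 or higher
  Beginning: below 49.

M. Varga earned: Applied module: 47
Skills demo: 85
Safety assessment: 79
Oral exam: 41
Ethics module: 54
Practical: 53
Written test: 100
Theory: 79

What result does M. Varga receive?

Weighted total:
  Applied module 47 × 0.05 = 2.35
  Skills demo 85 × 0.17 = 14.45
  Safety assessment 79 × 0.09 = 7.11
  Oral exam 41 × 0.14 = 5.74
  Ethics module 54 × 0.05 = 2.7
  Practical 53 × 0.27 = 14.31
  Written test 100 × 0.15 = 15
  Theory 79 × 0.08 = 6.32
Sum = 67.98
67.98 is ≥ 67.5 and < 86 → Proficient

Proficient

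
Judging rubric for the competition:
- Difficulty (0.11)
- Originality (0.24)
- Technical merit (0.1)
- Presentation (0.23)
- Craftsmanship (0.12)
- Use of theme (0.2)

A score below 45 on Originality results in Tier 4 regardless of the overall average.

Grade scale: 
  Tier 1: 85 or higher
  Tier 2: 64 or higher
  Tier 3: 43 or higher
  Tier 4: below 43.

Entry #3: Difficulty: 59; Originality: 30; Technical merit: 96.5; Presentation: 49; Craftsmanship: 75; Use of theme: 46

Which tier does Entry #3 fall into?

Tier 4

Originality score 30 < 45: minimum not met.
Weighted total:
  Difficulty 59 × 0.11 = 6.49
  Originality 30 × 0.24 = 7.2
  Technical merit 96.5 × 0.1 = 9.65
  Presentation 49 × 0.23 = 11.27
  Craftsmanship 75 × 0.12 = 9
  Use of theme 46 × 0.2 = 9.2
Sum = 52.81
Because the Originality minimum was not met, the result is Tier 4.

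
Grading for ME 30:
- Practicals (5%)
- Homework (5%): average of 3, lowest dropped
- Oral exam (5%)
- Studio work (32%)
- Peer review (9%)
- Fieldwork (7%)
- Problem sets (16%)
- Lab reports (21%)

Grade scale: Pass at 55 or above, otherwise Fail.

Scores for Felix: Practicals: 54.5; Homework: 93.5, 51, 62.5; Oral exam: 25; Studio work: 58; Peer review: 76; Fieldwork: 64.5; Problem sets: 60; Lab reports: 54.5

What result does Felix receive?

Homework: drop 51 → average of remaining 2 = 156/2 = 78
Weighted total:
  Practicals 54.5 × 0.05 = 2.725
  Homework 78 × 0.05 = 3.9
  Oral exam 25 × 0.05 = 1.25
  Studio work 58 × 0.32 = 18.56
  Peer review 76 × 0.09 = 6.84
  Fieldwork 64.5 × 0.07 = 4.515
  Problem sets 60 × 0.16 = 9.6
  Lab reports 54.5 × 0.21 = 11.445
Sum = 58.835
58.835 ≥ 55 → Pass

Pass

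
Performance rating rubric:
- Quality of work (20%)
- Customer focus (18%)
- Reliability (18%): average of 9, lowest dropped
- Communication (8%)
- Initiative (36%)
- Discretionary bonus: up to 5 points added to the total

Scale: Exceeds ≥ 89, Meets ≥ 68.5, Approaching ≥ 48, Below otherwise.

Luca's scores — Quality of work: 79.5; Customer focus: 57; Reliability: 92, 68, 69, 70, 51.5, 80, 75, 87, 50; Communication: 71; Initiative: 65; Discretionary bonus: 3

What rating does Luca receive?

Meets

Reliability: drop 50 → average of remaining 8 = 592.5/8 = 74.0625
Weighted total:
  Quality of work 79.5 × 0.2 = 15.9
  Customer focus 57 × 0.18 = 10.26
  Reliability 74.0625 × 0.18 = 13.33125
  Communication 71 × 0.08 = 5.68
  Initiative 65 × 0.36 = 23.4
Sum = 68.57125
Discretionary bonus: 68.57125 + 3 = 71.57125
71.57125 is ≥ 68.5 and < 89 → Meets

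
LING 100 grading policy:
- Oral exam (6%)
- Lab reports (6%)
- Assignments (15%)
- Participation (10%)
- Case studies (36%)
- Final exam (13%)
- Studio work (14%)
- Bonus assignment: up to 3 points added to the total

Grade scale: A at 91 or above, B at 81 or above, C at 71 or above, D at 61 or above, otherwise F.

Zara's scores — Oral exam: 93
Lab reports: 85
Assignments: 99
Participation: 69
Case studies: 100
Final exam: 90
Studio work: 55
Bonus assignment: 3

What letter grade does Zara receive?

B

Weighted total:
  Oral exam 93 × 0.06 = 5.58
  Lab reports 85 × 0.06 = 5.1
  Assignments 99 × 0.15 = 14.85
  Participation 69 × 0.1 = 6.9
  Case studies 100 × 0.36 = 36
  Final exam 90 × 0.13 = 11.7
  Studio work 55 × 0.14 = 7.7
Sum = 87.83
Bonus assignment: 87.83 + 3 = 90.83
90.83 is ≥ 81 and < 91 → B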